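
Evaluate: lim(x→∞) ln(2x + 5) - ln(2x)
This is an ∞-∞ indeterminate form.

Combine fractions or rationalize to convert ∞-∞ to 0/0 form:
  lim(x→∞) ln(2x + 5) - ln(2x) = 0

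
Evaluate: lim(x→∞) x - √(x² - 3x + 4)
This is an ∞-∞ indeterminate form.

Combine fractions or rationalize to convert ∞-∞ to 0/0 form:
  lim(x→∞) x - √(x² - 3x + 4) = 3/2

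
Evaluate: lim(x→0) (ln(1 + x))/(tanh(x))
This is a 0/0 indeterminate form.

Apply L'Hôpital's rule: differentiate numerator and denominator separately.
  f(x) = ln(x + 1)   ⇒   f'(x) = 1/(x + 1)
  g(x) = tanh(x)   ⇒   g'(x) = 1 - tanh(x)^2
  lim(x→0) f'(x)/g'(x) = lim(x→0) (1/(x + 1))/(1 - tanh(x)^2)
  = 1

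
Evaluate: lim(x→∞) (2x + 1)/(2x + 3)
This is an ∞/∞ indeterminate form.

Apply L'Hôpital's rule: differentiate numerator and denominator separately.
  f(x) = 2·x + 1   ⇒   f'(x) = 2
  g(x) = 2·x + 3   ⇒   g'(x) = 2
  lim(x→∞) f'(x)/g'(x) = lim(x→∞) (2)/(2)
  = 1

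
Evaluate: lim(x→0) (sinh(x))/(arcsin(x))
This is a 0/0 indeterminate form.

Apply L'Hôpital's rule: differentiate numerator and denominator separately.
  f(x) = sinh(x)   ⇒   f'(x) = cosh(x)
  g(x) = asin(x)   ⇒   g'(x) = 1/sqrt(1 - x^2)
  lim(x→0) f'(x)/g'(x) = lim(x→0) (cosh(x))/(1/sqrt(1 - x^2))
  = 1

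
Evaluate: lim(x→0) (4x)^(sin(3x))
This is an exponential indeterminate form.

For exponential indeterminate forms, take the natural log:
  Let L = lim(x→0) (4x)^(sin(3x))
  Then ln(L) = lim(x→0) [exponent × ln(base)]
  Evaluate using L'Hôpital or standard limits, then exponentiate.
  L = 1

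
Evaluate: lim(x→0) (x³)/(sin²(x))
This is a 0/0 indeterminate form.

Apply L'Hôpital's rule: differentiate numerator and denominator separately.
  f(x) = x^3   ⇒   f'(x) = 3·x^2
  g(x) = sin(x)^2   ⇒   g'(x) = 2·sin(x)·cos(x)
  lim(x→0) f'(x)/g'(x) = lim(x→0) (3·x^2)/(2·sin(x)·cos(x))
  = 0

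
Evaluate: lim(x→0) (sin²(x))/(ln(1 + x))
This is a 0/0 indeterminate form.

Apply L'Hôpital's rule: differentiate numerator and denominator separately.
  f(x) = sin(x)^2   ⇒   f'(x) = 2·sin(x)·cos(x)
  g(x) = ln(x + 1)   ⇒   g'(x) = 1/(x + 1)
  lim(x→0) f'(x)/g'(x) = lim(x→0) (2·sin(x)·cos(x))/(1/(x + 1))
  = 0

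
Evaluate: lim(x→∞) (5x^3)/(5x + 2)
This is an ∞/∞ indeterminate form.

Apply L'Hôpital's rule: differentiate numerator and denominator separately.
  f(x) = 5·x^3   ⇒   f'(x) = 15·x^2
  g(x) = 5·x + 2   ⇒   g'(x) = 5
  lim(x→∞) f'(x)/g'(x) = lim(x→∞) (15·x^2)/(5)
  = ∞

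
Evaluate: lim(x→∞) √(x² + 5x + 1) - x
This is an ∞-∞ indeterminate form.

Combine fractions or rationalize to convert ∞-∞ to 0/0 form:
  lim(x→∞) √(x² + 5x + 1) - x = 5/2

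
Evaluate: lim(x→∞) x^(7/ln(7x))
This is an exponential indeterminate form.

For exponential indeterminate forms, take the natural log:
  Let L = lim(x→∞) x^(7/ln(7x))
  Then ln(L) = lim(x→∞) [exponent × ln(base)]
  Evaluate using L'Hôpital or standard limits, then exponentiate.
  L = e^(7)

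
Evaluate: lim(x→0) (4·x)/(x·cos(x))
This is a 0/0 indeterminate form.

Apply L'Hôpital's rule: differentiate numerator and denominator separately.
  f(x) = 4·x   ⇒   f'(x) = 4
  g(x) = x·cos(x)   ⇒   g'(x) = -x·sin(x) + cos(x)
  lim(x→0) f'(x)/g'(x) = lim(x→0) (4)/(-x·sin(x) + cos(x))
  = 4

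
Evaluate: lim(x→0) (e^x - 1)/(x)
This is a 0/0 indeterminate form.

Apply L'Hôpital's rule: differentiate numerator and denominator separately.
  f(x) = e^(x) - 1   ⇒   f'(x) = e^(x)
  g(x) = x   ⇒   g'(x) = 1
  lim(x→0) f'(x)/g'(x) = lim(x→0) (e^(x))/(1)
  = 1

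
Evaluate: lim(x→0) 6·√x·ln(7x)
This is a 0·∞ indeterminate form.

Rewrite 0·∞ as a quotient (0/0 or ∞/∞ form), then apply L'Hôpital's rule:
  lim(x→0) 6·√x·ln(7x) = 0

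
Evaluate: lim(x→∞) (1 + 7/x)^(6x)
This is an exponential indeterminate form.

For exponential indeterminate forms, take the natural log:
  Let L = lim(x→∞) (1 + 7/x)^(6x)
  Then ln(L) = lim(x→∞) [exponent × ln(base)]
  Evaluate using L'Hôpital or standard limits, then exponentiate.
  L = e^(42)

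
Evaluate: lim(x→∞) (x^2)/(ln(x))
This is an ∞/∞ indeterminate form.

Apply L'Hôpital's rule: differentiate numerator and denominator separately.
  f(x) = x^2   ⇒   f'(x) = 2·x
  g(x) = ln(x)   ⇒   g'(x) = 1/x
  lim(x→∞) f'(x)/g'(x) = lim(x→∞) (2·x)/(1/x)
  = ∞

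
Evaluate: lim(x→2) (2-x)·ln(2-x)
This is a 0·∞ indeterminate form.

Rewrite 0·∞ as a quotient (0/0 or ∞/∞ form), then apply L'Hôpital's rule:
  lim(x→2) (2-x)·ln(2-x) = 0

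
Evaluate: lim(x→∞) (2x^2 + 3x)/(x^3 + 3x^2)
This is an ∞/∞ indeterminate form.

Apply L'Hôpital's rule: differentiate numerator and denominator separately.
  f(x) = 2·x^2 + 3·x   ⇒   f'(x) = 4·x + 3
  g(x) = x^3 + 3·x^2   ⇒   g'(x) = 3·x^2 + 6·x
  lim(x→∞) f'(x)/g'(x) = lim(x→∞) (4·x + 3)/(3·x^2 + 6·x)
  = 0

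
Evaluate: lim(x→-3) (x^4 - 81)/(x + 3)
This is a standard limit.

Factor or rationalize the expression:
  lim(x→-3) (x^4 - 81)/(x + 3) = -108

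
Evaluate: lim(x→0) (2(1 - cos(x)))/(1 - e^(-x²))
This is a 0/0 indeterminate form.

Apply L'Hôpital's rule: differentiate numerator and denominator separately.
  f(x) = 2 - 2·cos(x)   ⇒   f'(x) = 2·sin(x)
  g(x) = 1 - e^(-x^2)   ⇒   g'(x) = 2·x·e^(-x^2)
  lim(x→0) f'(x)/g'(x) = lim(x→0) (2·sin(x))/(2·x·e^(-x^2))
  = 1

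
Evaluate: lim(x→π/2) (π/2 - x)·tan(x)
This is a 0·∞ indeterminate form.

Rewrite 0·∞ as a quotient (0/0 or ∞/∞ form), then apply L'Hôpital's rule:
  lim(x→π/2) (π/2 - x)·tan(x) = 1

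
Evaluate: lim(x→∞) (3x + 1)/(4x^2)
This is an ∞/∞ indeterminate form.

Apply L'Hôpital's rule: differentiate numerator and denominator separately.
  f(x) = 3·x + 1   ⇒   f'(x) = 3
  g(x) = 4·x^2   ⇒   g'(x) = 8·x
  lim(x→∞) f'(x)/g'(x) = lim(x→∞) (3)/(8·x)
  = 0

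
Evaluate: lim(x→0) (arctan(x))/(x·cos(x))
This is a 0/0 indeterminate form.

Apply L'Hôpital's rule: differentiate numerator and denominator separately.
  f(x) = atan(x)   ⇒   f'(x) = 1/(x^2 + 1)
  g(x) = x·cos(x)   ⇒   g'(x) = -x·sin(x) + cos(x)
  lim(x→0) f'(x)/g'(x) = lim(x→0) (1/(x^2 + 1))/(-x·sin(x) + cos(x))
  = 1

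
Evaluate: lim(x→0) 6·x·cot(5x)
This is a 0·∞ indeterminate form.

Rewrite 0·∞ as a quotient (0/0 or ∞/∞ form), then apply L'Hôpital's rule:
  lim(x→0) 6·x·cot(5x) = 6/5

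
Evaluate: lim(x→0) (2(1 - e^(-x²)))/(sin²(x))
This is a 0/0 indeterminate form.

Apply L'Hôpital's rule: differentiate numerator and denominator separately.
  f(x) = 2 - 2·e^(-x^2)   ⇒   f'(x) = 4·x·e^(-x^2)
  g(x) = sin(x)^2   ⇒   g'(x) = 2·sin(x)·cos(x)
  lim(x→0) f'(x)/g'(x) = lim(x→0) (4·x·e^(-x^2))/(2·sin(x)·cos(x))
  = 2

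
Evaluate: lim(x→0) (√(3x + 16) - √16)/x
This is a standard limit.

Factor or rationalize the expression:
  lim(x→0) (√(3x + 16) - √16)/x = 3/8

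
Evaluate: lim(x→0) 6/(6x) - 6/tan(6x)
This is an ∞-∞ indeterminate form.

Combine fractions or rationalize to convert ∞-∞ to 0/0 form:
  lim(x→0) 6/(6x) - 6/tan(6x) = 0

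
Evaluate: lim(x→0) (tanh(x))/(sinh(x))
This is a 0/0 indeterminate form.

Apply L'Hôpital's rule: differentiate numerator and denominator separately.
  f(x) = tanh(x)   ⇒   f'(x) = 1 - tanh(x)^2
  g(x) = sinh(x)   ⇒   g'(x) = cosh(x)
  lim(x→0) f'(x)/g'(x) = lim(x→0) (1 - tanh(x)^2)/(cosh(x))
  = 1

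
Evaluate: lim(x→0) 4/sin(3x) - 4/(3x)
This is an ∞-∞ indeterminate form.

Combine fractions or rationalize to convert ∞-∞ to 0/0 form:
  lim(x→0) 4/sin(3x) - 4/(3x) = 0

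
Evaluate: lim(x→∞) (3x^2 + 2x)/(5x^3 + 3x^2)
This is an ∞/∞ indeterminate form.

Apply L'Hôpital's rule: differentiate numerator and denominator separately.
  f(x) = 3·x^2 + 2·x   ⇒   f'(x) = 6·x + 2
  g(x) = 5·x^3 + 3·x^2   ⇒   g'(x) = 15·x^2 + 6·x
  lim(x→∞) f'(x)/g'(x) = lim(x→∞) (6·x + 2)/(15·x^2 + 6·x)
  = 0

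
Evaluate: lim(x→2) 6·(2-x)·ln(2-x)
This is a 0·∞ indeterminate form.

Rewrite 0·∞ as a quotient (0/0 or ∞/∞ form), then apply L'Hôpital's rule:
  lim(x→2) 6·(2-x)·ln(2-x) = 0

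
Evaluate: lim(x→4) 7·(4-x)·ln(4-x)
This is a 0·∞ indeterminate form.

Rewrite 0·∞ as a quotient (0/0 or ∞/∞ form), then apply L'Hôpital's rule:
  lim(x→4) 7·(4-x)·ln(4-x) = 0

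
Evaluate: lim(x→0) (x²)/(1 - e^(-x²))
This is a 0/0 indeterminate form.

Apply L'Hôpital's rule: differentiate numerator and denominator separately.
  f(x) = x^2   ⇒   f'(x) = 2·x
  g(x) = 1 - e^(-x^2)   ⇒   g'(x) = 2·x·e^(-x^2)
  lim(x→0) f'(x)/g'(x) = lim(x→0) (2·x)/(2·x·e^(-x^2))
  = 1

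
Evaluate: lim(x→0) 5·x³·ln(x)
This is a 0·∞ indeterminate form.

Rewrite 0·∞ as a quotient (0/0 or ∞/∞ form), then apply L'Hôpital's rule:
  lim(x→0) 5·x³·ln(x) = 0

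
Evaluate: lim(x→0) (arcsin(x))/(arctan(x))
This is a 0/0 indeterminate form.

Apply L'Hôpital's rule: differentiate numerator and denominator separately.
  f(x) = asin(x)   ⇒   f'(x) = 1/sqrt(1 - x^2)
  g(x) = atan(x)   ⇒   g'(x) = 1/(x^2 + 1)
  lim(x→0) f'(x)/g'(x) = lim(x→0) (1/sqrt(1 - x^2))/(1/(x^2 + 1))
  = 1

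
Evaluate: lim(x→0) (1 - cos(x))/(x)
This is a 0/0 indeterminate form.

Apply L'Hôpital's rule: differentiate numerator and denominator separately.
  f(x) = 1 - cos(x)   ⇒   f'(x) = sin(x)
  g(x) = x   ⇒   g'(x) = 1
  lim(x→0) f'(x)/g'(x) = lim(x→0) (sin(x))/(1)
  = 0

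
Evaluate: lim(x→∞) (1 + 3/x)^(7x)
This is an exponential indeterminate form.

For exponential indeterminate forms, take the natural log:
  Let L = lim(x→∞) (1 + 3/x)^(7x)
  Then ln(L) = lim(x→∞) [exponent × ln(base)]
  Evaluate using L'Hôpital or standard limits, then exponentiate.
  L = e^(21)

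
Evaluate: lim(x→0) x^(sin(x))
This is an exponential indeterminate form.

For exponential indeterminate forms, take the natural log:
  Let L = lim(x→0) x^(sin(x))
  Then ln(L) = lim(x→0) [exponent × ln(base)]
  Evaluate using L'Hôpital or standard limits, then exponentiate.
  L = 1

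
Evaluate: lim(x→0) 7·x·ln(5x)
This is a 0·∞ indeterminate form.

Rewrite 0·∞ as a quotient (0/0 or ∞/∞ form), then apply L'Hôpital's rule:
  lim(x→0) 7·x·ln(5x) = 0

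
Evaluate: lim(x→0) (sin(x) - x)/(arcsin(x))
This is a 0/0 indeterminate form.

Apply L'Hôpital's rule: differentiate numerator and denominator separately.
  f(x) = -x + sin(x)   ⇒   f'(x) = cos(x) - 1
  g(x) = asin(x)   ⇒   g'(x) = 1/sqrt(1 - x^2)
  lim(x→0) f'(x)/g'(x) = lim(x→0) (cos(x) - 1)/(1/sqrt(1 - x^2))
  = 0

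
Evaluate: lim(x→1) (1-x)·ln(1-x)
This is a 0·∞ indeterminate form.

Rewrite 0·∞ as a quotient (0/0 or ∞/∞ form), then apply L'Hôpital's rule:
  lim(x→1) (1-x)·ln(1-x) = 0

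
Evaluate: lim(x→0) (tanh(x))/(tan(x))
This is a 0/0 indeterminate form.

Apply L'Hôpital's rule: differentiate numerator and denominator separately.
  f(x) = tanh(x)   ⇒   f'(x) = 1 - tanh(x)^2
  g(x) = tan(x)   ⇒   g'(x) = tan(x)^2 + 1
  lim(x→0) f'(x)/g'(x) = lim(x→0) (1 - tanh(x)^2)/(tan(x)^2 + 1)
  = 1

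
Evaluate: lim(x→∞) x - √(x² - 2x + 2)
This is an ∞-∞ indeterminate form.

Combine fractions or rationalize to convert ∞-∞ to 0/0 form:
  lim(x→∞) x - √(x² - 2x + 2) = 1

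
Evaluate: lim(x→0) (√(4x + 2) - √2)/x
This is a standard limit.

Factor or rationalize the expression:
  lim(x→0) (√(4x + 2) - √2)/x = sqrt(2)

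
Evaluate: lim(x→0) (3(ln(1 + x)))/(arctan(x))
This is a 0/0 indeterminate form.

Apply L'Hôpital's rule: differentiate numerator and denominator separately.
  f(x) = 3·ln(x + 1)   ⇒   f'(x) = 3/(x + 1)
  g(x) = atan(x)   ⇒   g'(x) = 1/(x^2 + 1)
  lim(x→0) f'(x)/g'(x) = lim(x→0) (3/(x + 1))/(1/(x^2 + 1))
  = 3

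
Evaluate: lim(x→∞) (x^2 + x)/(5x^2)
This is an ∞/∞ indeterminate form.

Apply L'Hôpital's rule: differentiate numerator and denominator separately.
  f(x) = x^2 + x   ⇒   f'(x) = 2·x + 1
  g(x) = 5·x^2   ⇒   g'(x) = 10·x
  lim(x→∞) f'(x)/g'(x) = lim(x→∞) (2·x + 1)/(10·x)
  = 1/5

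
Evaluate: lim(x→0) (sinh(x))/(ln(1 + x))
This is a 0/0 indeterminate form.

Apply L'Hôpital's rule: differentiate numerator and denominator separately.
  f(x) = sinh(x)   ⇒   f'(x) = cosh(x)
  g(x) = ln(x + 1)   ⇒   g'(x) = 1/(x + 1)
  lim(x→0) f'(x)/g'(x) = lim(x→0) (cosh(x))/(1/(x + 1))
  = 1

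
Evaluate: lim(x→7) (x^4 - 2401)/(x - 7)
This is a standard limit.

Factor or rationalize the expression:
  lim(x→7) (x^4 - 2401)/(x - 7) = 1372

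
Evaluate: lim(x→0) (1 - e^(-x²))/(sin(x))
This is a 0/0 indeterminate form.

Apply L'Hôpital's rule: differentiate numerator and denominator separately.
  f(x) = 1 - e^(-x^2)   ⇒   f'(x) = 2·x·e^(-x^2)
  g(x) = sin(x)   ⇒   g'(x) = cos(x)
  lim(x→0) f'(x)/g'(x) = lim(x→0) (2·x·e^(-x^2))/(cos(x))
  = 0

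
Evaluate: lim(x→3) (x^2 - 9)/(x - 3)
This is a standard limit.

Factor or rationalize the expression:
  lim(x→3) (x^2 - 9)/(x - 3) = 6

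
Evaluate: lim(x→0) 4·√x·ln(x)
This is a 0·∞ indeterminate form.

Rewrite 0·∞ as a quotient (0/0 or ∞/∞ form), then apply L'Hôpital's rule:
  lim(x→0) 4·√x·ln(x) = 0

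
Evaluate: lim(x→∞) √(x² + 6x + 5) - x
This is an ∞-∞ indeterminate form.

Combine fractions or rationalize to convert ∞-∞ to 0/0 form:
  lim(x→∞) √(x² + 6x + 5) - x = 3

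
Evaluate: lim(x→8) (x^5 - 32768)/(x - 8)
This is a standard limit.

Factor or rationalize the expression:
  lim(x→8) (x^5 - 32768)/(x - 8) = 20480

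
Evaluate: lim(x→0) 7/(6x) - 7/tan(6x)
This is an ∞-∞ indeterminate form.

Combine fractions or rationalize to convert ∞-∞ to 0/0 form:
  lim(x→0) 7/(6x) - 7/tan(6x) = 0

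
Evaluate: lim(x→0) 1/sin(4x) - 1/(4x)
This is an ∞-∞ indeterminate form.

Combine fractions or rationalize to convert ∞-∞ to 0/0 form:
  lim(x→0) 1/sin(4x) - 1/(4x) = 0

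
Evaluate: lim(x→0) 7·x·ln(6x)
This is a 0·∞ indeterminate form.

Rewrite 0·∞ as a quotient (0/0 or ∞/∞ form), then apply L'Hôpital's rule:
  lim(x→0) 7·x·ln(6x) = 0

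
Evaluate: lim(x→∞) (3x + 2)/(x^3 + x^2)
This is an ∞/∞ indeterminate form.

Apply L'Hôpital's rule: differentiate numerator and denominator separately.
  f(x) = 3·x + 2   ⇒   f'(x) = 3
  g(x) = x^3 + x^2   ⇒   g'(x) = 3·x^2 + 2·x
  lim(x→∞) f'(x)/g'(x) = lim(x→∞) (3)/(3·x^2 + 2·x)
  = 0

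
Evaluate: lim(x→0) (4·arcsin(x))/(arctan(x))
This is a 0/0 indeterminate form.

Apply L'Hôpital's rule: differentiate numerator and denominator separately.
  f(x) = 4·asin(x)   ⇒   f'(x) = 4/sqrt(1 - x^2)
  g(x) = atan(x)   ⇒   g'(x) = 1/(x^2 + 1)
  lim(x→0) f'(x)/g'(x) = lim(x→0) (4/sqrt(1 - x^2))/(1/(x^2 + 1))
  = 4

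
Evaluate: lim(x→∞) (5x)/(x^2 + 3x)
This is an ∞/∞ indeterminate form.

Apply L'Hôpital's rule: differentiate numerator and denominator separately.
  f(x) = 5·x   ⇒   f'(x) = 5
  g(x) = x^2 + 3·x   ⇒   g'(x) = 2·x + 3
  lim(x→∞) f'(x)/g'(x) = lim(x→∞) (5)/(2·x + 3)
  = 0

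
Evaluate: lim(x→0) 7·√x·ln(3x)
This is a 0·∞ indeterminate form.

Rewrite 0·∞ as a quotient (0/0 or ∞/∞ form), then apply L'Hôpital's rule:
  lim(x→0) 7·√x·ln(3x) = 0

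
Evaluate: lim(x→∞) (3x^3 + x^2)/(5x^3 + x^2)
This is an ∞/∞ indeterminate form.

Apply L'Hôpital's rule: differentiate numerator and denominator separately.
  f(x) = 3·x^3 + x^2   ⇒   f'(x) = 9·x^2 + 2·x
  g(x) = 5·x^3 + x^2   ⇒   g'(x) = 15·x^2 + 2·x
  lim(x→∞) f'(x)/g'(x) = lim(x→∞) (9·x^2 + 2·x)/(15·x^2 + 2·x)
  = 3/5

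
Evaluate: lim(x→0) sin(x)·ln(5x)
This is a 0·∞ indeterminate form.

Rewrite 0·∞ as a quotient (0/0 or ∞/∞ form), then apply L'Hôpital's rule:
  lim(x→0) sin(x)·ln(5x) = 0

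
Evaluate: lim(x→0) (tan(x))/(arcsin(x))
This is a 0/0 indeterminate form.

Apply L'Hôpital's rule: differentiate numerator and denominator separately.
  f(x) = tan(x)   ⇒   f'(x) = tan(x)^2 + 1
  g(x) = asin(x)   ⇒   g'(x) = 1/sqrt(1 - x^2)
  lim(x→0) f'(x)/g'(x) = lim(x→0) (tan(x)^2 + 1)/(1/sqrt(1 - x^2))
  = 1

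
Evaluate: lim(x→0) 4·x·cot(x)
This is a 0·∞ indeterminate form.

Rewrite 0·∞ as a quotient (0/0 or ∞/∞ form), then apply L'Hôpital's rule:
  lim(x→0) 4·x·cot(x) = 4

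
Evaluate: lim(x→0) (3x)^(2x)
This is an exponential indeterminate form.

For exponential indeterminate forms, take the natural log:
  Let L = lim(x→0) (3x)^(2x)
  Then ln(L) = lim(x→0) [exponent × ln(base)]
  Evaluate using L'Hôpital or standard limits, then exponentiate.
  L = 1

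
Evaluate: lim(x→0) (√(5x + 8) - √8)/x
This is a standard limit.

Factor or rationalize the expression:
  lim(x→0) (√(5x + 8) - √8)/x = 5·sqrt(2)/8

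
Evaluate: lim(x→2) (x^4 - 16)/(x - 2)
This is a standard limit.

Factor or rationalize the expression:
  lim(x→2) (x^4 - 16)/(x - 2) = 32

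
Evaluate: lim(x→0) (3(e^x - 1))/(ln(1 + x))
This is a 0/0 indeterminate form.

Apply L'Hôpital's rule: differentiate numerator and denominator separately.
  f(x) = 3·e^(x) - 3   ⇒   f'(x) = 3·e^(x)
  g(x) = ln(x + 1)   ⇒   g'(x) = 1/(x + 1)
  lim(x→0) f'(x)/g'(x) = lim(x→0) (3·e^(x))/(1/(x + 1))
  = 3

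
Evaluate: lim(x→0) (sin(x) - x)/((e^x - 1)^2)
This is a 0/0 indeterminate form.

Apply L'Hôpital's rule: differentiate numerator and denominator separately.
  f(x) = -x + sin(x)   ⇒   f'(x) = cos(x) - 1
  g(x) = (e^(x) - 1)^2   ⇒   g'(x) = 2·(e^(x) - 1)·e^(x)
  lim(x→0) f'(x)/g'(x) = lim(x→0) (cos(x) - 1)/(2·(e^(x) - 1)·e^(x))
  = 0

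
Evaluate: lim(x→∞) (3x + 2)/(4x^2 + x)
This is an ∞/∞ indeterminate form.

Apply L'Hôpital's rule: differentiate numerator and denominator separately.
  f(x) = 3·x + 2   ⇒   f'(x) = 3
  g(x) = 4·x^2 + x   ⇒   g'(x) = 8·x + 1
  lim(x→∞) f'(x)/g'(x) = lim(x→∞) (3)/(8·x + 1)
  = 0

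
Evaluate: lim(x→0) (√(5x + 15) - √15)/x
This is a standard limit.

Factor or rationalize the expression:
  lim(x→0) (√(5x + 15) - √15)/x = sqrt(15)/6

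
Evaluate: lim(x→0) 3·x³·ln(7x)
This is a 0·∞ indeterminate form.

Rewrite 0·∞ as a quotient (0/0 or ∞/∞ form), then apply L'Hôpital's rule:
  lim(x→0) 3·x³·ln(7x) = 0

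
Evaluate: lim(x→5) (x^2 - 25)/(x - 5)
This is a standard limit.

Factor or rationalize the expression:
  lim(x→5) (x^2 - 25)/(x - 5) = 10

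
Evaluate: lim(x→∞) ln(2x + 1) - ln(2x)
This is an ∞-∞ indeterminate form.

Combine fractions or rationalize to convert ∞-∞ to 0/0 form:
  lim(x→∞) ln(2x + 1) - ln(2x) = 0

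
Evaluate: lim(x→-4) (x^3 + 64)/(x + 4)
This is a standard limit.

Factor or rationalize the expression:
  lim(x→-4) (x^3 + 64)/(x + 4) = 48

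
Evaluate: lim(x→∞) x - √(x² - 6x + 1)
This is an ∞-∞ indeterminate form.

Combine fractions or rationalize to convert ∞-∞ to 0/0 form:
  lim(x→∞) x - √(x² - 6x + 1) = 3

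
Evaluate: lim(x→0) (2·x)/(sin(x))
This is a 0/0 indeterminate form.

Apply L'Hôpital's rule: differentiate numerator and denominator separately.
  f(x) = 2·x   ⇒   f'(x) = 2
  g(x) = sin(x)   ⇒   g'(x) = cos(x)
  lim(x→0) f'(x)/g'(x) = lim(x→0) (2)/(cos(x))
  = 2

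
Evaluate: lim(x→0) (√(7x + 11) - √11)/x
This is a standard limit.

Factor or rationalize the expression:
  lim(x→0) (√(7x + 11) - √11)/x = 7·sqrt(11)/22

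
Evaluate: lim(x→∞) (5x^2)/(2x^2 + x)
This is an ∞/∞ indeterminate form.

Apply L'Hôpital's rule: differentiate numerator and denominator separately.
  f(x) = 5·x^2   ⇒   f'(x) = 10·x
  g(x) = 2·x^2 + x   ⇒   g'(x) = 4·x + 1
  lim(x→∞) f'(x)/g'(x) = lim(x→∞) (10·x)/(4·x + 1)
  = 5/2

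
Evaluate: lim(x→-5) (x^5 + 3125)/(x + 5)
This is a standard limit.

Factor or rationalize the expression:
  lim(x→-5) (x^5 + 3125)/(x + 5) = 3125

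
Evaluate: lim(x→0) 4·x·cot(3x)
This is a 0·∞ indeterminate form.

Rewrite 0·∞ as a quotient (0/0 or ∞/∞ form), then apply L'Hôpital's rule:
  lim(x→0) 4·x·cot(3x) = 4/3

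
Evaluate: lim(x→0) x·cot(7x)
This is a 0·∞ indeterminate form.

Rewrite 0·∞ as a quotient (0/0 or ∞/∞ form), then apply L'Hôpital's rule:
  lim(x→0) x·cot(7x) = 1/7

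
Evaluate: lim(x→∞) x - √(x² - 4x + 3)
This is an ∞-∞ indeterminate form.

Combine fractions or rationalize to convert ∞-∞ to 0/0 form:
  lim(x→∞) x - √(x² - 4x + 3) = 2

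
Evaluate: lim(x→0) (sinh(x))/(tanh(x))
This is a 0/0 indeterminate form.

Apply L'Hôpital's rule: differentiate numerator and denominator separately.
  f(x) = sinh(x)   ⇒   f'(x) = cosh(x)
  g(x) = tanh(x)   ⇒   g'(x) = 1 - tanh(x)^2
  lim(x→0) f'(x)/g'(x) = lim(x→0) (cosh(x))/(1 - tanh(x)^2)
  = 1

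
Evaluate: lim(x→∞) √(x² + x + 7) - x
This is an ∞-∞ indeterminate form.

Combine fractions or rationalize to convert ∞-∞ to 0/0 form:
  lim(x→∞) √(x² + x + 7) - x = 1/2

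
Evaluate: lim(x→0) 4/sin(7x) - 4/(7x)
This is an ∞-∞ indeterminate form.

Combine fractions or rationalize to convert ∞-∞ to 0/0 form:
  lim(x→0) 4/sin(7x) - 4/(7x) = 0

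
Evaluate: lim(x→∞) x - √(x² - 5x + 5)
This is an ∞-∞ indeterminate form.

Combine fractions or rationalize to convert ∞-∞ to 0/0 form:
  lim(x→∞) x - √(x² - 5x + 5) = 5/2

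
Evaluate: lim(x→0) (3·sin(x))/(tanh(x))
This is a 0/0 indeterminate form.

Apply L'Hôpital's rule: differentiate numerator and denominator separately.
  f(x) = 3·sin(x)   ⇒   f'(x) = 3·cos(x)
  g(x) = tanh(x)   ⇒   g'(x) = 1 - tanh(x)^2
  lim(x→0) f'(x)/g'(x) = lim(x→0) (3·cos(x))/(1 - tanh(x)^2)
  = 3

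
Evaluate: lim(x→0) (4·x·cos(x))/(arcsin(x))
This is a 0/0 indeterminate form.

Apply L'Hôpital's rule: differentiate numerator and denominator separately.
  f(x) = 4·x·cos(x)   ⇒   f'(x) = -4·x·sin(x) + 4·cos(x)
  g(x) = asin(x)   ⇒   g'(x) = 1/sqrt(1 - x^2)
  lim(x→0) f'(x)/g'(x) = lim(x→0) (-4·x·sin(x) + 4·cos(x))/(1/sqrt(1 - x^2))
  = 4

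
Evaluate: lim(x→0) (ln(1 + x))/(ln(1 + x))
This is a 0/0 indeterminate form.

Apply L'Hôpital's rule: differentiate numerator and denominator separately.
  f(x) = ln(x + 1)   ⇒   f'(x) = 1/(x + 1)
  g(x) = ln(x + 1)   ⇒   g'(x) = 1/(x + 1)
  lim(x→0) f'(x)/g'(x) = lim(x→0) (1/(x + 1))/(1/(x + 1))
  = 1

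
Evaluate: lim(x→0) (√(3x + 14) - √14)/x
This is a standard limit.

Factor or rationalize the expression:
  lim(x→0) (√(3x + 14) - √14)/x = 3·sqrt(14)/28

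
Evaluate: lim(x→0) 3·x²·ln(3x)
This is a 0·∞ indeterminate form.

Rewrite 0·∞ as a quotient (0/0 or ∞/∞ form), then apply L'Hôpital's rule:
  lim(x→0) 3·x²·ln(3x) = 0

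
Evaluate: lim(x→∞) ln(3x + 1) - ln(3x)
This is an ∞-∞ indeterminate form.

Combine fractions or rationalize to convert ∞-∞ to 0/0 form:
  lim(x→∞) ln(3x + 1) - ln(3x) = 0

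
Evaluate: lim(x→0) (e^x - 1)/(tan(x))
This is a 0/0 indeterminate form.

Apply L'Hôpital's rule: differentiate numerator and denominator separately.
  f(x) = e^(x) - 1   ⇒   f'(x) = e^(x)
  g(x) = tan(x)   ⇒   g'(x) = tan(x)^2 + 1
  lim(x→0) f'(x)/g'(x) = lim(x→0) (e^(x))/(tan(x)^2 + 1)
  = 1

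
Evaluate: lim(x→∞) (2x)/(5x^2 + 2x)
This is an ∞/∞ indeterminate form.

Apply L'Hôpital's rule: differentiate numerator and denominator separately.
  f(x) = 2·x   ⇒   f'(x) = 2
  g(x) = 5·x^2 + 2·x   ⇒   g'(x) = 10·x + 2
  lim(x→∞) f'(x)/g'(x) = lim(x→∞) (2)/(10·x + 2)
  = 0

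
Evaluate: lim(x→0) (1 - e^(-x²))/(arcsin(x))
This is a 0/0 indeterminate form.

Apply L'Hôpital's rule: differentiate numerator and denominator separately.
  f(x) = 1 - e^(-x^2)   ⇒   f'(x) = 2·x·e^(-x^2)
  g(x) = asin(x)   ⇒   g'(x) = 1/sqrt(1 - x^2)
  lim(x→0) f'(x)/g'(x) = lim(x→0) (2·x·e^(-x^2))/(1/sqrt(1 - x^2))
  = 0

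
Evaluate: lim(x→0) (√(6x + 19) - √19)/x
This is a standard limit.

Factor or rationalize the expression:
  lim(x→0) (√(6x + 19) - √19)/x = 3·sqrt(19)/19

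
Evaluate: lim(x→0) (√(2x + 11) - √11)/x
This is a standard limit.

Factor or rationalize the expression:
  lim(x→0) (√(2x + 11) - √11)/x = sqrt(11)/11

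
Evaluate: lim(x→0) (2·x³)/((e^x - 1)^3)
This is a 0/0 indeterminate form.

Apply L'Hôpital's rule: differentiate numerator and denominator separately.
  f(x) = 2·x^3   ⇒   f'(x) = 6·x^2
  g(x) = (e^(x) - 1)^3   ⇒   g'(x) = 3·(e^(x) - 1)^2·e^(x)
  lim(x→0) f'(x)/g'(x) = lim(x→0) (6·x^2)/(3·(e^(x) - 1)^2·e^(x))
  = 2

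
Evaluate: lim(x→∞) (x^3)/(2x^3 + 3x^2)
This is an ∞/∞ indeterminate form.

Apply L'Hôpital's rule: differentiate numerator and denominator separately.
  f(x) = x^3   ⇒   f'(x) = 3·x^2
  g(x) = 2·x^3 + 3·x^2   ⇒   g'(x) = 6·x^2 + 6·x
  lim(x→∞) f'(x)/g'(x) = lim(x→∞) (3·x^2)/(6·x^2 + 6·x)
  = 1/2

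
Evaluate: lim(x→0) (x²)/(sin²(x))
This is a 0/0 indeterminate form.

Apply L'Hôpital's rule: differentiate numerator and denominator separately.
  f(x) = x^2   ⇒   f'(x) = 2·x
  g(x) = sin(x)^2   ⇒   g'(x) = 2·sin(x)·cos(x)
  lim(x→0) f'(x)/g'(x) = lim(x→0) (2·x)/(2·sin(x)·cos(x))
  = 1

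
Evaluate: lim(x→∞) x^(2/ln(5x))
This is an exponential indeterminate form.

For exponential indeterminate forms, take the natural log:
  Let L = lim(x→∞) x^(2/ln(5x))
  Then ln(L) = lim(x→∞) [exponent × ln(base)]
  Evaluate using L'Hôpital or standard limits, then exponentiate.
  L = e²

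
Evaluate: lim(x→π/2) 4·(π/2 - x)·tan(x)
This is a 0·∞ indeterminate form.

Rewrite 0·∞ as a quotient (0/0 or ∞/∞ form), then apply L'Hôpital's rule:
  lim(x→π/2) 4·(π/2 - x)·tan(x) = 4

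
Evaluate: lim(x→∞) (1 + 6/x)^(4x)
This is an exponential indeterminate form.

For exponential indeterminate forms, take the natural log:
  Let L = lim(x→∞) (1 + 6/x)^(4x)
  Then ln(L) = lim(x→∞) [exponent × ln(base)]
  Evaluate using L'Hôpital or standard limits, then exponentiate.
  L = e^(24)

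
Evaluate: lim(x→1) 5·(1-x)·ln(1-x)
This is a 0·∞ indeterminate form.

Rewrite 0·∞ as a quotient (0/0 or ∞/∞ form), then apply L'Hôpital's rule:
  lim(x→1) 5·(1-x)·ln(1-x) = 0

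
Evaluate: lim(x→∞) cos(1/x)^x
This is an exponential indeterminate form.

For exponential indeterminate forms, take the natural log:
  Let L = lim(x→∞) cos(1/x)^x
  Then ln(L) = lim(x→∞) [exponent × ln(base)]
  Evaluate using L'Hôpital or standard limits, then exponentiate.
  L = 1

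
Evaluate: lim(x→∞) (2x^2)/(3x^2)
This is an ∞/∞ indeterminate form.

Apply L'Hôpital's rule: differentiate numerator and denominator separately.
  f(x) = 2·x^2   ⇒   f'(x) = 4·x
  g(x) = 3·x^2   ⇒   g'(x) = 6·x
  lim(x→∞) f'(x)/g'(x) = lim(x→∞) (4·x)/(6·x)
  = 2/3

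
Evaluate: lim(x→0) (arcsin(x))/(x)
This is a 0/0 indeterminate form.

Apply L'Hôpital's rule: differentiate numerator and denominator separately.
  f(x) = asin(x)   ⇒   f'(x) = 1/sqrt(1 - x^2)
  g(x) = x   ⇒   g'(x) = 1
  lim(x→0) f'(x)/g'(x) = lim(x→0) (1/sqrt(1 - x^2))/(1)
  = 1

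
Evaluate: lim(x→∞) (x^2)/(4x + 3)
This is an ∞/∞ indeterminate form.

Apply L'Hôpital's rule: differentiate numerator and denominator separately.
  f(x) = x^2   ⇒   f'(x) = 2·x
  g(x) = 4·x + 3   ⇒   g'(x) = 4
  lim(x→∞) f'(x)/g'(x) = lim(x→∞) (2·x)/(4)
  = ∞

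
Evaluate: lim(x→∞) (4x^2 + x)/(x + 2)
This is an ∞/∞ indeterminate form.

Apply L'Hôpital's rule: differentiate numerator and denominator separately.
  f(x) = 4·x^2 + x   ⇒   f'(x) = 8·x + 1
  g(x) = x + 2   ⇒   g'(x) = 1
  lim(x→∞) f'(x)/g'(x) = lim(x→∞) (8·x + 1)/(1)
  = ∞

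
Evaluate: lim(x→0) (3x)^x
This is an exponential indeterminate form.

For exponential indeterminate forms, take the natural log:
  Let L = lim(x→0) (3x)^x
  Then ln(L) = lim(x→0) [exponent × ln(base)]
  Evaluate using L'Hôpital or standard limits, then exponentiate.
  L = 1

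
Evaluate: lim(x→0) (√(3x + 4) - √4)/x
This is a standard limit.

Factor or rationalize the expression:
  lim(x→0) (√(3x + 4) - √4)/x = 3/4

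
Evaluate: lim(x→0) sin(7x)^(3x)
This is an exponential indeterminate form.

For exponential indeterminate forms, take the natural log:
  Let L = lim(x→0) sin(7x)^(3x)
  Then ln(L) = lim(x→0) [exponent × ln(base)]
  Evaluate using L'Hôpital or standard limits, then exponentiate.
  L = 1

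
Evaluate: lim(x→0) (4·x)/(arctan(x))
This is a 0/0 indeterminate form.

Apply L'Hôpital's rule: differentiate numerator and denominator separately.
  f(x) = 4·x   ⇒   f'(x) = 4
  g(x) = atan(x)   ⇒   g'(x) = 1/(x^2 + 1)
  lim(x→0) f'(x)/g'(x) = lim(x→0) (4)/(1/(x^2 + 1))
  = 4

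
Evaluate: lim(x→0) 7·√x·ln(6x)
This is a 0·∞ indeterminate form.

Rewrite 0·∞ as a quotient (0/0 or ∞/∞ form), then apply L'Hôpital's rule:
  lim(x→0) 7·√x·ln(6x) = 0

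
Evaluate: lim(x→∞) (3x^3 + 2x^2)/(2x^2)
This is an ∞/∞ indeterminate form.

Apply L'Hôpital's rule: differentiate numerator and denominator separately.
  f(x) = 3·x^3 + 2·x^2   ⇒   f'(x) = 9·x^2 + 4·x
  g(x) = 2·x^2   ⇒   g'(x) = 4·x
  lim(x→∞) f'(x)/g'(x) = lim(x→∞) (9·x^2 + 4·x)/(4·x)
  = ∞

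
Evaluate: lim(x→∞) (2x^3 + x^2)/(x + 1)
This is an ∞/∞ indeterminate form.

Apply L'Hôpital's rule: differentiate numerator and denominator separately.
  f(x) = 2·x^3 + x^2   ⇒   f'(x) = 6·x^2 + 2·x
  g(x) = x + 1   ⇒   g'(x) = 1
  lim(x→∞) f'(x)/g'(x) = lim(x→∞) (6·x^2 + 2·x)/(1)
  = ∞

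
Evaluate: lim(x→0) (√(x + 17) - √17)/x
This is a standard limit.

Factor or rationalize the expression:
  lim(x→0) (√(x + 17) - √17)/x = sqrt(17)/34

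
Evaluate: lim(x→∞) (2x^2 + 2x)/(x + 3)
This is an ∞/∞ indeterminate form.

Apply L'Hôpital's rule: differentiate numerator and denominator separately.
  f(x) = 2·x^2 + 2·x   ⇒   f'(x) = 4·x + 2
  g(x) = x + 3   ⇒   g'(x) = 1
  lim(x→∞) f'(x)/g'(x) = lim(x→∞) (4·x + 2)/(1)
  = ∞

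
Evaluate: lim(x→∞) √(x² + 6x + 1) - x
This is an ∞-∞ indeterminate form.

Combine fractions or rationalize to convert ∞-∞ to 0/0 form:
  lim(x→∞) √(x² + 6x + 1) - x = 3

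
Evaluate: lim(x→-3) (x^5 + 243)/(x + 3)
This is a standard limit.

Factor or rationalize the expression:
  lim(x→-3) (x^5 + 243)/(x + 3) = 405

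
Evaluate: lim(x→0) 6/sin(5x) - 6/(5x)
This is an ∞-∞ indeterminate form.

Combine fractions or rationalize to convert ∞-∞ to 0/0 form:
  lim(x→0) 6/sin(5x) - 6/(5x) = 0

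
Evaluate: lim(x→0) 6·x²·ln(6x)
This is a 0·∞ indeterminate form.

Rewrite 0·∞ as a quotient (0/0 or ∞/∞ form), then apply L'Hôpital's rule:
  lim(x→0) 6·x²·ln(6x) = 0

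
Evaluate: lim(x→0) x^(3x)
This is an exponential indeterminate form.

For exponential indeterminate forms, take the natural log:
  Let L = lim(x→0) x^(3x)
  Then ln(L) = lim(x→0) [exponent × ln(base)]
  Evaluate using L'Hôpital or standard limits, then exponentiate.
  L = 1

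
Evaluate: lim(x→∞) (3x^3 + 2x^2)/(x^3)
This is an ∞/∞ indeterminate form.

Apply L'Hôpital's rule: differentiate numerator and denominator separately.
  f(x) = 3·x^3 + 2·x^2   ⇒   f'(x) = 9·x^2 + 4·x
  g(x) = x^3   ⇒   g'(x) = 3·x^2
  lim(x→∞) f'(x)/g'(x) = lim(x→∞) (9·x^2 + 4·x)/(3·x^2)
  = 3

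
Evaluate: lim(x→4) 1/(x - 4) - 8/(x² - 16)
This is an ∞-∞ indeterminate form.

Combine fractions or rationalize to convert ∞-∞ to 0/0 form:
  lim(x→4) 1/(x - 4) - 8/(x² - 16) = 1/8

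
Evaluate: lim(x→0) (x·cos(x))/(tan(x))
This is a 0/0 indeterminate form.

Apply L'Hôpital's rule: differentiate numerator and denominator separately.
  f(x) = x·cos(x)   ⇒   f'(x) = -x·sin(x) + cos(x)
  g(x) = tan(x)   ⇒   g'(x) = tan(x)^2 + 1
  lim(x→0) f'(x)/g'(x) = lim(x→0) (-x·sin(x) + cos(x))/(tan(x)^2 + 1)
  = 1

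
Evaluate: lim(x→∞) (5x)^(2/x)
This is an exponential indeterminate form.

For exponential indeterminate forms, take the natural log:
  Let L = lim(x→∞) (5x)^(2/x)
  Then ln(L) = lim(x→∞) [exponent × ln(base)]
  Evaluate using L'Hôpital or standard limits, then exponentiate.
  L = 1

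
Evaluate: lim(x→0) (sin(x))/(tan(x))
This is a 0/0 indeterminate form.

Apply L'Hôpital's rule: differentiate numerator and denominator separately.
  f(x) = sin(x)   ⇒   f'(x) = cos(x)
  g(x) = tan(x)   ⇒   g'(x) = tan(x)^2 + 1
  lim(x→0) f'(x)/g'(x) = lim(x→0) (cos(x))/(tan(x)^2 + 1)
  = 1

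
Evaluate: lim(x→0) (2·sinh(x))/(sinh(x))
This is a 0/0 indeterminate form.

Apply L'Hôpital's rule: differentiate numerator and denominator separately.
  f(x) = 2·sinh(x)   ⇒   f'(x) = 2·cosh(x)
  g(x) = sinh(x)   ⇒   g'(x) = cosh(x)
  lim(x→0) f'(x)/g'(x) = lim(x→0) (2·cosh(x))/(cosh(x))
  = 2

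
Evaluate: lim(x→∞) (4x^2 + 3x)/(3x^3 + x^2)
This is an ∞/∞ indeterminate form.

Apply L'Hôpital's rule: differentiate numerator and denominator separately.
  f(x) = 4·x^2 + 3·x   ⇒   f'(x) = 8·x + 3
  g(x) = 3·x^3 + x^2   ⇒   g'(x) = 9·x^2 + 2·x
  lim(x→∞) f'(x)/g'(x) = lim(x→∞) (8·x + 3)/(9·x^2 + 2·x)
  = 0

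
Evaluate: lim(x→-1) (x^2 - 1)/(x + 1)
This is a standard limit.

Factor or rationalize the expression:
  lim(x→-1) (x^2 - 1)/(x + 1) = -2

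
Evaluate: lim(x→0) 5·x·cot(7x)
This is a 0·∞ indeterminate form.

Rewrite 0·∞ as a quotient (0/0 or ∞/∞ form), then apply L'Hôpital's rule:
  lim(x→0) 5·x·cot(7x) = 5/7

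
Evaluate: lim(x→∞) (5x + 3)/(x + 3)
This is an ∞/∞ indeterminate form.

Apply L'Hôpital's rule: differentiate numerator and denominator separately.
  f(x) = 5·x + 3   ⇒   f'(x) = 5
  g(x) = x + 3   ⇒   g'(x) = 1
  lim(x→∞) f'(x)/g'(x) = lim(x→∞) (5)/(1)
  = 5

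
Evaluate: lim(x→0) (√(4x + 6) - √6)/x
This is a standard limit.

Factor or rationalize the expression:
  lim(x→0) (√(4x + 6) - √6)/x = sqrt(6)/3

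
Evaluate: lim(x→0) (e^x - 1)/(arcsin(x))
This is a 0/0 indeterminate form.

Apply L'Hôpital's rule: differentiate numerator and denominator separately.
  f(x) = e^(x) - 1   ⇒   f'(x) = e^(x)
  g(x) = asin(x)   ⇒   g'(x) = 1/sqrt(1 - x^2)
  lim(x→0) f'(x)/g'(x) = lim(x→0) (e^(x))/(1/sqrt(1 - x^2))
  = 1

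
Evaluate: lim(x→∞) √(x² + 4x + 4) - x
This is an ∞-∞ indeterminate form.

Combine fractions or rationalize to convert ∞-∞ to 0/0 form:
  lim(x→∞) √(x² + 4x + 4) - x = 2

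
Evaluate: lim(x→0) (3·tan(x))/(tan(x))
This is a 0/0 indeterminate form.

Apply L'Hôpital's rule: differentiate numerator and denominator separately.
  f(x) = 3·tan(x)   ⇒   f'(x) = 3·tan(x)^2 + 3
  g(x) = tan(x)   ⇒   g'(x) = tan(x)^2 + 1
  lim(x→0) f'(x)/g'(x) = lim(x→0) (3·tan(x)^2 + 3)/(tan(x)^2 + 1)
  = 3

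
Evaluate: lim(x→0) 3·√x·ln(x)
This is a 0·∞ indeterminate form.

Rewrite 0·∞ as a quotient (0/0 or ∞/∞ form), then apply L'Hôpital's rule:
  lim(x→0) 3·√x·ln(x) = 0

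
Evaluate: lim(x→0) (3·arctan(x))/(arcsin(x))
This is a 0/0 indeterminate form.

Apply L'Hôpital's rule: differentiate numerator and denominator separately.
  f(x) = 3·atan(x)   ⇒   f'(x) = 3/(x^2 + 1)
  g(x) = asin(x)   ⇒   g'(x) = 1/sqrt(1 - x^2)
  lim(x→0) f'(x)/g'(x) = lim(x→0) (3/(x^2 + 1))/(1/sqrt(1 - x^2))
  = 3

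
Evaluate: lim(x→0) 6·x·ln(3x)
This is a 0·∞ indeterminate form.

Rewrite 0·∞ as a quotient (0/0 or ∞/∞ form), then apply L'Hôpital's rule:
  lim(x→0) 6·x·ln(3x) = 0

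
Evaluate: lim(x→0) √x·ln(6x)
This is a 0·∞ indeterminate form.

Rewrite 0·∞ as a quotient (0/0 or ∞/∞ form), then apply L'Hôpital's rule:
  lim(x→0) √x·ln(6x) = 0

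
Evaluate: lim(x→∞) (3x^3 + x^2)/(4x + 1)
This is an ∞/∞ indeterminate form.

Apply L'Hôpital's rule: differentiate numerator and denominator separately.
  f(x) = 3·x^3 + x^2   ⇒   f'(x) = 9·x^2 + 2·x
  g(x) = 4·x + 1   ⇒   g'(x) = 4
  lim(x→∞) f'(x)/g'(x) = lim(x→∞) (9·x^2 + 2·x)/(4)
  = ∞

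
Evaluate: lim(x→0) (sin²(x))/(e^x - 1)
This is a 0/0 indeterminate form.

Apply L'Hôpital's rule: differentiate numerator and denominator separately.
  f(x) = sin(x)^2   ⇒   f'(x) = 2·sin(x)·cos(x)
  g(x) = e^(x) - 1   ⇒   g'(x) = e^(x)
  lim(x→0) f'(x)/g'(x) = lim(x→0) (2·sin(x)·cos(x))/(e^(x))
  = 0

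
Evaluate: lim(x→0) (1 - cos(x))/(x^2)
This is a 0/0 indeterminate form.

Apply L'Hôpital's rule: differentiate numerator and denominator separately.
  f(x) = 1 - cos(x)   ⇒   f'(x) = sin(x)
  g(x) = x^2   ⇒   g'(x) = 2·x
  lim(x→0) f'(x)/g'(x) = lim(x→0) (sin(x))/(2·x)
  = 1/2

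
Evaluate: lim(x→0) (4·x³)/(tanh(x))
This is a 0/0 indeterminate form.

Apply L'Hôpital's rule: differentiate numerator and denominator separately.
  f(x) = 4·x^3   ⇒   f'(x) = 12·x^2
  g(x) = tanh(x)   ⇒   g'(x) = 1 - tanh(x)^2
  lim(x→0) f'(x)/g'(x) = lim(x→0) (12·x^2)/(1 - tanh(x)^2)
  = 0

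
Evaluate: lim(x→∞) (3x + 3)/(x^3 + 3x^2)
This is an ∞/∞ indeterminate form.

Apply L'Hôpital's rule: differentiate numerator and denominator separately.
  f(x) = 3·x + 3   ⇒   f'(x) = 3
  g(x) = x^3 + 3·x^2   ⇒   g'(x) = 3·x^2 + 6·x
  lim(x→∞) f'(x)/g'(x) = lim(x→∞) (3)/(3·x^2 + 6·x)
  = 0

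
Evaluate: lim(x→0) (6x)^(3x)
This is an exponential indeterminate form.

For exponential indeterminate forms, take the natural log:
  Let L = lim(x→0) (6x)^(3x)
  Then ln(L) = lim(x→0) [exponent × ln(base)]
  Evaluate using L'Hôpital or standard limits, then exponentiate.
  L = 1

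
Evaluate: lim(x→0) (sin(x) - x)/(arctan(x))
This is a 0/0 indeterminate form.

Apply L'Hôpital's rule: differentiate numerator and denominator separately.
  f(x) = -x + sin(x)   ⇒   f'(x) = cos(x) - 1
  g(x) = atan(x)   ⇒   g'(x) = 1/(x^2 + 1)
  lim(x→0) f'(x)/g'(x) = lim(x→0) (cos(x) - 1)/(1/(x^2 + 1))
  = 0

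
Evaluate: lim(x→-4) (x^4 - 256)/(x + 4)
This is a standard limit.

Factor or rationalize the expression:
  lim(x→-4) (x^4 - 256)/(x + 4) = -256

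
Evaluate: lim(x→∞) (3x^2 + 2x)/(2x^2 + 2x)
This is an ∞/∞ indeterminate form.

Apply L'Hôpital's rule: differentiate numerator and denominator separately.
  f(x) = 3·x^2 + 2·x   ⇒   f'(x) = 6·x + 2
  g(x) = 2·x^2 + 2·x   ⇒   g'(x) = 4·x + 2
  lim(x→∞) f'(x)/g'(x) = lim(x→∞) (6·x + 2)/(4·x + 2)
  = 3/2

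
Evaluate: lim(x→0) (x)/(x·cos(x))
This is a 0/0 indeterminate form.

Apply L'Hôpital's rule: differentiate numerator and denominator separately.
  f(x) = x   ⇒   f'(x) = 1
  g(x) = x·cos(x)   ⇒   g'(x) = -x·sin(x) + cos(x)
  lim(x→0) f'(x)/g'(x) = lim(x→0) (1)/(-x·sin(x) + cos(x))
  = 1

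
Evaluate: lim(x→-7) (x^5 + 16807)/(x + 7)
This is a standard limit.

Factor or rationalize the expression:
  lim(x→-7) (x^5 + 16807)/(x + 7) = 12005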